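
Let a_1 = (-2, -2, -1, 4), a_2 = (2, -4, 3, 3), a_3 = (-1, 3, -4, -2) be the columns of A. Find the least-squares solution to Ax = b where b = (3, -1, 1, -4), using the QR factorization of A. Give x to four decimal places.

e_1 = a_1/‖a_1‖ = (-2, -2, -1, 4)/5.0000 = (-0.4000, -0.4000, -0.2000, 0.8000).
r_{12} = e_1·a_2 = 2.6000.
u_2 = a_2 − 2.6000·e_1 = (3.0400, -2.9600, 3.5200, 0.9200).
‖u_2‖ = 5.5893, so e_2 = (0.5439, -0.5296, 0.6298, 0.1646).
r_{13} = e_1·a_3 = -1.6000; r_{23} = e_2·a_3 = -4.9810.
u_3 = a_3 + 1.6000·e_1 + 4.9810·e_2 = (1.0691, -0.2778, -1.1831, 0.0999).
‖u_3‖ = 1.6217, so e_3 = (0.6593, -0.1713, -0.7295, 0.0616).
Qᵀb = (-4.2000, 2.1327, 1.1733).
Back-substitute: x_3 = 1.1733/1.6217 = 0.7235.
x_2 = (2.1327 + 4.9810·0.7235)/5.5893 = 1.0263.
x_1 = (-4.2000 − 2.6000·1.0263 + 1.6000·0.7235)/5.0000 = -1.1422.

x = (-1.1422, 1.0263, 0.7235)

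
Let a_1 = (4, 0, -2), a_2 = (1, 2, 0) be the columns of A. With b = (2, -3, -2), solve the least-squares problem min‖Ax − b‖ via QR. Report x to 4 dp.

a_1 = (4, 0, -2); ‖a_1‖ = 4.4721, so q_1 = (0.8944, 0.0000, -0.4472).
q_1·a_2 = 0.8944·1 + 0.0000·2 + (-0.4472)·0 = 0.8944.
u_2 = a_2 − 0.8944·q_1 = (0.2000, 2.0000, 0.4000).
‖u_2‖ = 2.0494, so q_2 = (0.0976, 0.9759, 0.1952).
Qᵀb = (2.6833, -3.1229).
Back-substitute: x_2 = -3.1229/2.0494 = -1.5238.
x_1 = (2.6833 − 0.8944·(-1.5238))/4.4721 = 0.9048.

x = (0.9048, -1.5238)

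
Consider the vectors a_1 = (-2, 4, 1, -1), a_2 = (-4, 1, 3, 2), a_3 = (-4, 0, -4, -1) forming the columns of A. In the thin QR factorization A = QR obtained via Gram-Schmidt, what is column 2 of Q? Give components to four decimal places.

q_2 = (-0.5965, -0.2886, 0.5099, 0.5484)

a_1 = (-2, 4, 1, -1); ‖a_1‖ = 4.6904, so q_1 = (-0.4264, 0.8528, 0.2132, -0.2132).
q_1·a_2 = (-0.4264)·(-4) + 0.8528·1 + 0.2132·3 + (-0.2132)·2 = 2.7716.
u_2 = a_2 − 2.7716·q_1 = (-2.8182, -1.3636, 2.4091, 2.5909).
‖u_2‖ = 4.7242, so q_2 = (-0.5965, -0.2886, 0.5099, 0.5484).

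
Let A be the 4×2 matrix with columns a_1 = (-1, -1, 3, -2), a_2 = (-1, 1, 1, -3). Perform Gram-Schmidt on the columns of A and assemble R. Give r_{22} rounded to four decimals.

r_{22} = 2.5690

e_1 = a_1/‖a_1‖ = (-1, -1, 3, -2)/3.8730 = (-0.2582, -0.2582, 0.7746, -0.5164).
r_{12} = e_1·a_2 = 2.3238.
u_2 = a_2 − 2.3238·e_1 = (-0.4000, 1.6000, -0.8000, -1.8000).
r_{22} = ‖u_2‖ = 2.5690.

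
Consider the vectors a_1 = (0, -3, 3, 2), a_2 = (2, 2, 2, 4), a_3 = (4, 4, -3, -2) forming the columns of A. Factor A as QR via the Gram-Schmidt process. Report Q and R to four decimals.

a_1 = (0, -3, 3, 2); ‖a_1‖ = 4.6904, so q_1 = (0.0000, -0.6396, 0.6396, 0.4264).
q_1·a_2 = 0.0000·2 + (-0.6396)·2 + 0.6396·2 + 0.4264·4 = 1.7056.
u_2 = a_2 − 1.7056·q_1 = (2.0000, 3.0909, 0.9091, 3.2727).
‖u_2‖ = 5.0091, so q_2 = (0.3993, 0.6171, 0.1815, 0.6534).
q_1·a_3 = 0.0000·4 + (-0.6396)·4 + 0.6396·(-3) + 0.4264·(-2) = -5.3300; q_2·a_3 = 0.3993·4 + 0.6171·4 + 0.1815·(-3) + 0.6534·(-2) = 2.2142.
u_3 = a_3 + 5.3300·q_1 − 2.2142·q_2 = (3.1159, -0.7754, 0.0072, -1.1739).
‖u_3‖ = 3.4188, so q_3 = (0.9114, -0.2268, 0.0021, -0.3434).

Q = [[0.0000, 0.3993, 0.9114], [-0.6396, 0.6171, -0.2268], [0.6396, 0.1815, 0.0021], [0.4264, 0.6534, -0.3434]], R = [[4.6904, 1.7056, -5.3300], [0.0000, 5.0091, 2.2142], [0.0000, 0.0000, 3.4188]]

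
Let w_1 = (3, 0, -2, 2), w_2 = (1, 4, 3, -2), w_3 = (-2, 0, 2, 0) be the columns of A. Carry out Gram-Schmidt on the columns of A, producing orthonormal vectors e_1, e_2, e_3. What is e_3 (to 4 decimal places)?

e_3 = (-0.1550, 0.0119, 0.5725, 0.8050)

w_1 = (3, 0, -2, 2); ‖w_1‖ = 4.1231, so e_1 = (0.7276, 0.0000, -0.4851, 0.4851).
e_1·w_2 = 0.7276·1 + 0.0000·4 + (-0.4851)·3 + 0.4851·(-2) = -1.6977.
u_2 = w_2 + 1.6977·e_1 = (2.2353, 4.0000, 2.1765, -1.1765).
‖u_2‖ = 5.2075, so e_2 = (0.4292, 0.7681, 0.4180, -0.2259).
e_1·w_3 = 0.7276·(-2) + 0.0000·0 + (-0.4851)·2 + 0.4851·0 = -2.4254; e_2·w_3 = 0.4292·(-2) + 0.7681·0 + 0.4180·2 + (-0.2259)·0 = -0.0226.
u_3 = w_3 + 2.4254·e_1 + 0.0226·e_2 = (-0.2256, 0.0174, 0.8330, 1.1714).
‖u_3‖ = 1.4550, so e_3 = (-0.1550, 0.0119, 0.5725, 0.8050).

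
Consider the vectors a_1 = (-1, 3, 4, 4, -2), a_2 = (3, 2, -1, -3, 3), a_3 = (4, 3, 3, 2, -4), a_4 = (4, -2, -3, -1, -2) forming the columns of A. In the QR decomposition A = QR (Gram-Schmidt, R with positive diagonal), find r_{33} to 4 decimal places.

a_1 = (-1, 3, 4, 4, -2); ‖a_1‖ = 6.7823, so q_1 = (-0.1474, 0.4423, 0.5898, 0.5898, -0.2949).
q_1·a_2 = (-0.1474)·3 + 0.4423·2 + 0.5898·(-1) + 0.5898·(-3) + (-0.2949)·3 = -2.8014.
u_2 = a_2 + 2.8014·q_1 = (2.5870, 3.2391, 0.6522, -1.3478, 2.1739).
‖u_2‖ = 4.9145, so q_2 = (0.5264, 0.6591, 0.1327, -0.2743, 0.4423).
q_1·a_3 = (-0.1474)·4 + 0.4423·3 + 0.5898·3 + 0.5898·2 + (-0.2949)·(-4) = 4.8656; q_2·a_3 = 0.5264·4 + 0.6591·3 + 0.1327·3 + (-0.2743)·2 + 0.4423·(-4) = 2.1631.
u_3 = a_3 − 4.8656·q_1 − 2.1631·q_2 = (3.5788, -0.5779, -0.1566, -0.2763, -3.5221).
r_{33} = ‖u_3‖ = 5.0643.

r_{33} = 5.0643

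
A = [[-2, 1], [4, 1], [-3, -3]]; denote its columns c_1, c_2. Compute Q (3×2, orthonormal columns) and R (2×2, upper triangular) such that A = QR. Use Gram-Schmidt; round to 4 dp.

c_1 = (-2, 4, -3); ‖c_1‖ = 5.3852, so e_1 = (-0.3714, 0.7428, -0.5571).
e_1·c_2 = (-0.3714)·1 + 0.7428·1 + (-0.5571)·(-3) = 2.0426.
u_2 = c_2 − 2.0426·e_1 = (1.7586, -0.5172, -1.8621).
‖u_2‖ = 2.6130, so e_2 = (0.6730, -0.1980, -0.7126).

Q = [[-0.3714, 0.6730], [0.7428, -0.1980], [-0.5571, -0.7126]], R = [[5.3852, 2.0426], [0.0000, 2.6130]]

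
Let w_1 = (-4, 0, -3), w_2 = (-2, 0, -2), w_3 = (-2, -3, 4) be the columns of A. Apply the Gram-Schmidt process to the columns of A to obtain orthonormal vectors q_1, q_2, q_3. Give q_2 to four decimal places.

q_2 = (0.6000, 0.0000, -0.8000)

w_1 = (-4, 0, -3); ‖w_1‖ = 5.0000, so q_1 = (-0.8000, 0.0000, -0.6000).
q_1·w_2 = (-0.8000)·(-2) + 0.0000·0 + (-0.6000)·(-2) = 2.8000.
u_2 = w_2 − 2.8000·q_1 = (0.2400, 0.0000, -0.3200).
‖u_2‖ = 0.4000, so q_2 = (0.6000, 0.0000, -0.8000).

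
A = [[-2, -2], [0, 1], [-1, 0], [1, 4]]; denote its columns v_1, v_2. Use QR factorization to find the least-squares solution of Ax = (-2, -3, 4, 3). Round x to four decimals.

x = (-0.6613, 0.8710)

q_1 = v_1/‖v_1‖ = (-2, 0, -1, 1)/2.4495 = (-0.8165, 0.0000, -0.4082, 0.4082).
r_{12} = q_1·v_2 = 3.2660.
u_2 = v_2 − 3.2660·q_1 = (0.6667, 1.0000, 1.3333, 2.6667).
‖u_2‖ = 3.2146, so q_2 = (0.2074, 0.3111, 0.4148, 0.8296).
Qᵀb = (1.2247, 2.7998).
Back-substitute: x_2 = 2.7998/3.2146 = 0.8710.
x_1 = (1.2247 − 3.2660·0.8710)/2.4495 = -0.6613.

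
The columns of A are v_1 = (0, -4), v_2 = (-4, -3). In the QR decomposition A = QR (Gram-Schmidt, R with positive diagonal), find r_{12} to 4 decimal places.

v_1 = (0, -4); ‖v_1‖ = 4.0000, so q_1 = (0.0000, -1.0000).
r_{12} = q_1·v_2 = 3.0000.

r_{12} = 3.0000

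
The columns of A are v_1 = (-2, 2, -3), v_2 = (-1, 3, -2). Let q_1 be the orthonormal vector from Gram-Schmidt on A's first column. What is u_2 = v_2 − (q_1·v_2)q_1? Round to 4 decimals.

u_2 = (0.6471, 1.3529, 0.4706)

q_1 = v_1/‖v_1‖ = (-2, 2, -3)/4.1231 = (-0.4851, 0.4851, -0.7276).
r_{12} = q_1·v_2 = 3.3955.
u_2 = v_2 − 3.3955·q_1 = (0.6471, 1.3529, 0.4706).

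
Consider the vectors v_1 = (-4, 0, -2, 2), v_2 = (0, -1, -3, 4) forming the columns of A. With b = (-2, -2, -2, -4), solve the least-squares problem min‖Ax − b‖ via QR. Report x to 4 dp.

x = (0.5047, -0.5794)

e_1 = v_1/‖v_1‖ = (-4, 0, -2, 2)/4.8990 = (-0.8165, 0.0000, -0.4082, 0.4082).
r_{12} = e_1·v_2 = 2.8577.
u_2 = v_2 − 2.8577·e_1 = (2.3333, -1.0000, -1.8333, 2.8333).
‖u_2‖ = 4.2230, so e_2 = (0.5525, -0.2368, -0.4341, 0.6709).
Qᵀb = (0.8165, -2.4469).
Back-substitute: x_2 = -2.4469/4.2230 = -0.5794.
x_1 = (0.8165 − 2.8577·(-0.5794))/4.8990 = 0.5047.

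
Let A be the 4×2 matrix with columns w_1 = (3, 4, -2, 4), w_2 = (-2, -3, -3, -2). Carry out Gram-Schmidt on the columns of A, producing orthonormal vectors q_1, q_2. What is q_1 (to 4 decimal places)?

q_1 = w_1/‖w_1‖ = (3, 4, -2, 4)/6.7082 = (0.4472, 0.5963, -0.2981, 0.5963).

q_1 = (0.4472, 0.5963, -0.2981, 0.5963)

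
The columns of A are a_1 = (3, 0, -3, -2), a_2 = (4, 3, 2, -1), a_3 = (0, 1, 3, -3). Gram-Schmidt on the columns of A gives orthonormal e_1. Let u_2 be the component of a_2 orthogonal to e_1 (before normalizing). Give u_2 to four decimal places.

u_2 = (2.9091, 3.0000, 3.0909, -0.2727)

a_1 = (3, 0, -3, -2); ‖a_1‖ = 4.6904, so e_1 = (0.6396, 0.0000, -0.6396, -0.4264).
e_1·a_2 = 0.6396·4 + 0.0000·3 + (-0.6396)·2 + (-0.4264)·(-1) = 1.7056.
u_2 = a_2 − 1.7056·e_1 = (2.9091, 3.0000, 3.0909, -0.2727).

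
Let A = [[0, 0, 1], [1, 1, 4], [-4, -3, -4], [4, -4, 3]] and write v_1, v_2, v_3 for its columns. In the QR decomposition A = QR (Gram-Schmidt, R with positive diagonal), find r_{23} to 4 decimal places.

q_1 = v_1/‖v_1‖ = (0, 1, -4, 4)/5.7446 = (0.0000, 0.1741, -0.6963, 0.6963).
r_{12} = q_1·v_2 = -0.5222.
u_2 = v_2 + 0.5222·q_1 = (0.0000, 1.0909, -3.3636, -3.6364).
‖u_2‖ = 5.0722, so q_2 = (0.0000, 0.2151, -0.6632, -0.7169).
r_{23} = q_2·v_3 = 1.3621.

r_{23} = 1.3621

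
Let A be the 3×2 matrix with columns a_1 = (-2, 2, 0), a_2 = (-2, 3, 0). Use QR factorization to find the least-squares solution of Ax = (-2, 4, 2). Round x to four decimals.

x = (-1.0000, 2.0000)

e_1 = a_1/‖a_1‖ = (-2, 2, 0)/2.8284 = (-0.7071, 0.7071, 0.0000).
r_{12} = e_1·a_2 = 3.5355.
u_2 = a_2 − 3.5355·e_1 = (0.5000, 0.5000, 0.0000).
‖u_2‖ = 0.7071, so e_2 = (0.7071, 0.7071, 0.0000).
Qᵀb = (4.2426, 1.4142).
Back-substitute: x_2 = 1.4142/0.7071 = 2.0000.
x_1 = (4.2426 − 3.5355·2.0000)/2.8284 = -1.0000.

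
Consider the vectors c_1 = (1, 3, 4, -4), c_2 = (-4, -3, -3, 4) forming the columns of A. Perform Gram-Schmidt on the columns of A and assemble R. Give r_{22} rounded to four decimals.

r_{22} = 3.1585

c_1 = (1, 3, 4, -4); ‖c_1‖ = 6.4807, so e_1 = (0.1543, 0.4629, 0.6172, -0.6172).
e_1·c_2 = 0.1543·(-4) + 0.4629·(-3) + 0.6172·(-3) + (-0.6172)·4 = -6.3264.
u_2 = c_2 + 6.3264·e_1 = (-3.0238, -0.0714, 0.9048, 0.0952).
r_{22} = ‖u_2‖ = 3.1585.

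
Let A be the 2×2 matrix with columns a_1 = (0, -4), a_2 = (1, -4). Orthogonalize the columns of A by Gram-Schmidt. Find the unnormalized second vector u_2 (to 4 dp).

u_2 = (1.0000, 0.0000)

a_1 = (0, -4); ‖a_1‖ = 4.0000, so q_1 = (0.0000, -1.0000).
q_1·a_2 = 0.0000·1 + (-1.0000)·(-4) = 4.0000.
u_2 = a_2 − 4.0000·q_1 = (1.0000, 0.0000).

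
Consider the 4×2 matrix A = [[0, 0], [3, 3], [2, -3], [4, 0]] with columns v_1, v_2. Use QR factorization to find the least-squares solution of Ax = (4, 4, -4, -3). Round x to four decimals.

v_1 = (0, 3, 2, 4); ‖v_1‖ = 5.3852, so e_1 = (0.0000, 0.5571, 0.3714, 0.7428).
e_1·v_2 = 0.0000·0 + 0.5571·3 + 0.3714·(-3) + 0.7428·0 = 0.5571.
u_2 = v_2 − 0.5571·e_1 = (0.0000, 2.6897, -3.2069, -0.4138).
‖u_2‖ = 4.2059, so e_2 = (0.0000, 0.6395, -0.7625, -0.0984).
Qᵀb = (-1.4856, 5.9030).
Back-substitute: x_2 = 5.9030/4.2059 = 1.4035.
x_1 = (-1.4856 − 0.5571·1.4035)/5.3852 = -0.4211.

x = (-0.4211, 1.4035)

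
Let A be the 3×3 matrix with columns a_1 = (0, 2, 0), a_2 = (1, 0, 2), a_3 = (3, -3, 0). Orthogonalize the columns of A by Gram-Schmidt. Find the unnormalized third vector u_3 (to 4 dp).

a_1 = (0, 2, 0); ‖a_1‖ = 2.0000, so q_1 = (0.0000, 1.0000, 0.0000).
q_1·a_2 = 0.0000·1 + 1.0000·0 + 0.0000·2 = 0.0000.
u_2 = a_2 + 0.0000·q_1 = (1.0000, 0.0000, 2.0000).
‖u_2‖ = 2.2361, so q_2 = (0.4472, 0.0000, 0.8944).
q_1·a_3 = 0.0000·3 + 1.0000·(-3) + 0.0000·0 = -3.0000; q_2·a_3 = 0.4472·3 + 0.0000·(-3) + 0.8944·0 = 1.3416.
u_3 = a_3 + 3.0000·q_1 − 1.3416·q_2 = (2.4000, 0.0000, -1.2000).

u_3 = (2.4000, 0.0000, -1.2000)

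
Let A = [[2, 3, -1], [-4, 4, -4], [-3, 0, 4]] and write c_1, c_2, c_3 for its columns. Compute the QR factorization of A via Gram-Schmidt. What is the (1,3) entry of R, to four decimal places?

r_{13} = 0.3714

c_1 = (2, -4, -3); ‖c_1‖ = 5.3852, so e_1 = (0.3714, -0.7428, -0.5571).
r_{13} = e_1·c_3 = 0.3714.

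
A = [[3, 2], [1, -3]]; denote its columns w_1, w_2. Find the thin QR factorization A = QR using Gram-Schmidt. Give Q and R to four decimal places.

Q = [[0.9487, 0.3162], [0.3162, -0.9487]], R = [[3.1623, 0.9487], [0.0000, 3.4785]]

w_1 = (3, 1); ‖w_1‖ = 3.1623, so q_1 = (0.9487, 0.3162).
q_1·w_2 = 0.9487·2 + 0.3162·(-3) = 0.9487.
u_2 = w_2 − 0.9487·q_1 = (1.1000, -3.3000).
‖u_2‖ = 3.4785, so q_2 = (0.3162, -0.9487).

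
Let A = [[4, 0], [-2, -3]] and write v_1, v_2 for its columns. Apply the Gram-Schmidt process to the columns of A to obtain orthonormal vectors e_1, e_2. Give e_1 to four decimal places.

v_1 = (4, -2); ‖v_1‖ = 4.4721, so e_1 = (0.8944, -0.4472).

e_1 = (0.8944, -0.4472)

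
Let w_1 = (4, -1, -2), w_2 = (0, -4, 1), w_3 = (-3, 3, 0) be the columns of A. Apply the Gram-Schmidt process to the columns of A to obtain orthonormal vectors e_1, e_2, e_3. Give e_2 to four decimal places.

e_2 = (-0.0929, -0.9524, 0.2904)

e_1 = w_1/‖w_1‖ = (4, -1, -2)/4.5826 = (0.8729, -0.2182, -0.4364).
r_{12} = e_1·w_2 = 0.4364.
u_2 = w_2 − 0.4364·e_1 = (-0.3810, -3.9048, 1.1905).
‖u_2‖ = 4.0999, so e_2 = (-0.0929, -0.9524, 0.2904).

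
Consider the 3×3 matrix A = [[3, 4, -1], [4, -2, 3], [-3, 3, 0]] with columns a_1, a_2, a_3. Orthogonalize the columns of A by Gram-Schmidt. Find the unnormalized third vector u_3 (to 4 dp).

u_3 = (-0.4308, 1.5078, 1.5796)

a_1 = (3, 4, -3); ‖a_1‖ = 5.8310, so e_1 = (0.5145, 0.6860, -0.5145).
e_1·a_2 = 0.5145·4 + 0.6860·(-2) + (-0.5145)·3 = -0.8575.
u_2 = a_2 + 0.8575·e_1 = (4.4412, -1.4118, 2.5588).
‖u_2‖ = 5.3165, so e_2 = (0.8354, -0.2655, 0.4813).
e_1·a_3 = 0.5145·(-1) + 0.6860·3 + (-0.5145)·0 = 1.5435; e_2·a_3 = 0.8354·(-1) + (-0.2655)·3 + 0.4813·0 = -1.6320.
u_3 = a_3 − 1.5435·e_1 + 1.6320·e_2 = (-0.4308, 1.5078, 1.5796).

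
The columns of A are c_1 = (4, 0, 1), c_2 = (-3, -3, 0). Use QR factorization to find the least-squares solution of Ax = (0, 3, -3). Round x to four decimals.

q_1 = c_1/‖c_1‖ = (4, 0, 1)/4.1231 = (0.9701, 0.0000, 0.2425).
r_{12} = q_1·c_2 = -2.9104.
u_2 = c_2 + 2.9104·q_1 = (-0.1765, -3.0000, 0.7059).
‖u_2‖ = 3.0870, so q_2 = (-0.0572, -0.9718, 0.2287).
Qᵀb = (-0.7276, -3.6015).
Back-substitute: x_2 = -3.6015/3.0870 = -1.1667.
x_1 = (-0.7276 + 2.9104·(-1.1667))/4.1231 = -1.0000.

x = (-1.0000, -1.1667)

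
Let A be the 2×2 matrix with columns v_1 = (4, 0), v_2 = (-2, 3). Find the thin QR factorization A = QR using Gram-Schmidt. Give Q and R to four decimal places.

v_1 = (4, 0); ‖v_1‖ = 4.0000, so q_1 = (1.0000, 0.0000).
q_1·v_2 = 1.0000·(-2) + 0.0000·3 = -2.0000.
u_2 = v_2 + 2.0000·q_1 = (0.0000, 3.0000).
‖u_2‖ = 3.0000, so q_2 = (0.0000, 1.0000).

Q = [[1.0000, 0.0000], [0.0000, 1.0000]], R = [[4.0000, -2.0000], [0.0000, 3.0000]]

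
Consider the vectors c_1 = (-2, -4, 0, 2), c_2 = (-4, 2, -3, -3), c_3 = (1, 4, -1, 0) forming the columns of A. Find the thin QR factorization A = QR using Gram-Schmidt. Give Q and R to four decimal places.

Q = [[-0.4082, -0.7448, -0.0922], [-0.8165, 0.1655, 0.4477], [0.0000, -0.4966, -0.3819], [0.4082, -0.4138, 0.8033]], R = [[4.8990, -1.2247, -3.6742], [0.0000, 6.0415, 0.4138], [0.0000, 0.0000, 2.0806]]

c_1 = (-2, -4, 0, 2); ‖c_1‖ = 4.8990, so e_1 = (-0.4082, -0.8165, 0.0000, 0.4082).
e_1·c_2 = (-0.4082)·(-4) + (-0.8165)·2 + 0.0000·(-3) + 0.4082·(-3) = -1.2247.
u_2 = c_2 + 1.2247·e_1 = (-4.5000, 1.0000, -3.0000, -2.5000).
‖u_2‖ = 6.0415, so e_2 = (-0.7448, 0.1655, -0.4966, -0.4138).
e_1·c_3 = (-0.4082)·1 + (-0.8165)·4 + 0.0000·(-1) + 0.4082·0 = -3.6742; e_2·c_3 = (-0.7448)·1 + 0.1655·4 + (-0.4966)·(-1) + (-0.4138)·0 = 0.4138.
u_3 = c_3 + 3.6742·e_1 − 0.4138·e_2 = (-0.1918, 0.9315, -0.7945, 1.6712).
‖u_3‖ = 2.0806, so e_3 = (-0.0922, 0.4477, -0.3819, 0.8033).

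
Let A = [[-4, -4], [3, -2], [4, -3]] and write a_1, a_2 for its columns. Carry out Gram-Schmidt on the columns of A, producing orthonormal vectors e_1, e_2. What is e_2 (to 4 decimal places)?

e_1 = a_1/‖a_1‖ = (-4, 3, 4)/6.4031 = (-0.6247, 0.4685, 0.6247).
r_{12} = e_1·a_2 = -0.3123.
u_2 = a_2 + 0.3123·e_1 = (-4.1951, -1.8537, -2.8049).
‖u_2‖ = 5.3761, so e_2 = (-0.7803, -0.3448, -0.5217).

e_2 = (-0.7803, -0.3448, -0.5217)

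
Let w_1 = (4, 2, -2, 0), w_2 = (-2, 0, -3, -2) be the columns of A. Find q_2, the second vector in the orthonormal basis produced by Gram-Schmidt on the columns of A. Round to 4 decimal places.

q_2 = (-0.4062, 0.0406, -0.7718, -0.4875)

w_1 = (4, 2, -2, 0); ‖w_1‖ = 4.8990, so q_1 = (0.8165, 0.4082, -0.4082, 0.0000).
q_1·w_2 = 0.8165·(-2) + 0.4082·0 + (-0.4082)·(-3) + 0.0000·(-2) = -0.4082.
u_2 = w_2 + 0.4082·q_1 = (-1.6667, 0.1667, -3.1667, -2.0000).
‖u_2‖ = 4.1028, so q_2 = (-0.4062, 0.0406, -0.7718, -0.4875).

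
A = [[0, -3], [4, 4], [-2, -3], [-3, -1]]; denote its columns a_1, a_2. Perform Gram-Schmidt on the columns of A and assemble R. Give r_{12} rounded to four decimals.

a_1 = (0, 4, -2, -3); ‖a_1‖ = 5.3852, so e_1 = (0.0000, 0.7428, -0.3714, -0.5571).
r_{12} = e_1·a_2 = 4.6424.

r_{12} = 4.6424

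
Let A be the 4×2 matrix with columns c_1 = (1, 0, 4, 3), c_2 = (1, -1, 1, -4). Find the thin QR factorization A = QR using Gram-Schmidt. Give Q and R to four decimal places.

Q = [[0.1961, 0.3068], [0.0000, -0.2417], [0.7845, 0.5020], [0.5883, -0.7716]], R = [[5.0990, -1.3728], [0.0000, 4.1371]]

c_1 = (1, 0, 4, 3); ‖c_1‖ = 5.0990, so q_1 = (0.1961, 0.0000, 0.7845, 0.5883).
q_1·c_2 = 0.1961·1 + 0.0000·(-1) + 0.7845·1 + 0.5883·(-4) = -1.3728.
u_2 = c_2 + 1.3728·q_1 = (1.2692, -1.0000, 2.0769, -3.1923).
‖u_2‖ = 4.1371, so q_2 = (0.3068, -0.2417, 0.5020, -0.7716).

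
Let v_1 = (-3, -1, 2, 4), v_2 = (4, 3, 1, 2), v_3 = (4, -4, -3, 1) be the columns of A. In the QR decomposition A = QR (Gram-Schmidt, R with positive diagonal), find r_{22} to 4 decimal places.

v_1 = (-3, -1, 2, 4); ‖v_1‖ = 5.4772, so q_1 = (-0.5477, -0.1826, 0.3651, 0.7303).
q_1·v_2 = (-0.5477)·4 + (-0.1826)·3 + 0.3651·1 + 0.7303·2 = -0.9129.
u_2 = v_2 + 0.9129·q_1 = (3.5000, 2.8333, 1.3333, 2.6667).
r_{22} = ‖u_2‖ = 5.4006.

r_{22} = 5.4006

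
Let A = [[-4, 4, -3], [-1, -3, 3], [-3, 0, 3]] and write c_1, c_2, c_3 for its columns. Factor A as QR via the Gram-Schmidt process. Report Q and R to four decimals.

c_1 = (-4, -1, -3); ‖c_1‖ = 5.0990, so q_1 = (-0.7845, -0.1961, -0.5883).
q_1·c_2 = (-0.7845)·4 + (-0.1961)·(-3) + (-0.5883)·0 = -2.5495.
u_2 = c_2 + 2.5495·q_1 = (2.0000, -3.5000, -1.5000).
‖u_2‖ = 4.3012, so q_2 = (0.4650, -0.8137, -0.3487).
q_1·c_3 = (-0.7845)·(-3) + (-0.1961)·3 + (-0.5883)·3 = 0.0000; q_2·c_3 = 0.4650·(-3) + (-0.8137)·3 + (-0.3487)·3 = -4.8824.
u_3 = c_3 − 0.0000·q_1 + 4.8824·q_2 = (-0.7297, -0.9730, 1.2973).
‖u_3‖ = 1.7782, so q_3 = (-0.4104, -0.5472, 0.7295).

Q = [[-0.7845, 0.4650, -0.4104], [-0.1961, -0.8137, -0.5472], [-0.5883, -0.3487, 0.7295]], R = [[5.0990, -2.5495, 0.0000], [0.0000, 4.3012, -4.8824], [0.0000, 0.0000, 1.7782]]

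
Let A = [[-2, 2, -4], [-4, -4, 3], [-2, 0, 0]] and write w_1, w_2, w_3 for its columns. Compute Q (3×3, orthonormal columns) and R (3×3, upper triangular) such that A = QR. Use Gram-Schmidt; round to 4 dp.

Q = [[-0.4082, 0.8018, -0.4364], [-0.8165, -0.5345, -0.2182], [-0.4082, 0.2673, 0.8729]], R = [[4.8990, 2.4495, -0.8165], [0.0000, 3.7417, -4.8107], [0.0000, 0.0000, 1.0911]]

e_1 = w_1/‖w_1‖ = (-2, -4, -2)/4.8990 = (-0.4082, -0.8165, -0.4082).
r_{12} = e_1·w_2 = 2.4495.
u_2 = w_2 − 2.4495·e_1 = (3.0000, -2.0000, 1.0000).
‖u_2‖ = 3.7417, so e_2 = (0.8018, -0.5345, 0.2673).
r_{13} = e_1·w_3 = -0.8165; r_{23} = e_2·w_3 = -4.8107.
u_3 = w_3 + 0.8165·e_1 + 4.8107·e_2 = (-0.4762, -0.2381, 0.9524).
‖u_3‖ = 1.0911, so e_3 = (-0.4364, -0.2182, 0.8729).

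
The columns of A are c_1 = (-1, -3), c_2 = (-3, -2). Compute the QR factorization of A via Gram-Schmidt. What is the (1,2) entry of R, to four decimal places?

c_1 = (-1, -3); ‖c_1‖ = 3.1623, so q_1 = (-0.3162, -0.9487).
r_{12} = q_1·c_2 = 2.8460.

r_{12} = 2.8460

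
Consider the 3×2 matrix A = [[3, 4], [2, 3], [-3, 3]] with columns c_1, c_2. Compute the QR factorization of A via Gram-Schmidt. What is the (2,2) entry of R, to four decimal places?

r_{22} = 5.5062

e_1 = c_1/‖c_1‖ = (3, 2, -3)/4.6904 = (0.6396, 0.4264, -0.6396).
r_{12} = e_1·c_2 = 1.9188.
u_2 = c_2 − 1.9188·e_1 = (2.7727, 2.1818, 4.2273).
r_{22} = ‖u_2‖ = 5.5062.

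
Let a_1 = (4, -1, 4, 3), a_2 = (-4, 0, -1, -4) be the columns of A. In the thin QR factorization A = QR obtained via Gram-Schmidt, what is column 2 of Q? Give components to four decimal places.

e_2 = (-0.3244, -0.2595, 0.6975, -0.5839)

a_1 = (4, -1, 4, 3); ‖a_1‖ = 6.4807, so e_1 = (0.6172, -0.1543, 0.6172, 0.4629).
e_1·a_2 = 0.6172·(-4) + (-0.1543)·0 + 0.6172·(-1) + 0.4629·(-4) = -4.9377.
u_2 = a_2 + 4.9377·e_1 = (-0.9524, -0.7619, 2.0476, -1.7143).
‖u_2‖ = 2.9358, so e_2 = (-0.3244, -0.2595, 0.6975, -0.5839).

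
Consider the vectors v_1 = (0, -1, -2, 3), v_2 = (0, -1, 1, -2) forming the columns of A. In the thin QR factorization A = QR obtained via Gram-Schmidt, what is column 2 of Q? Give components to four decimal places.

q_1 = v_1/‖v_1‖ = (0, -1, -2, 3)/3.7417 = (0.0000, -0.2673, -0.5345, 0.8018).
r_{12} = q_1·v_2 = -1.8708.
u_2 = v_2 + 1.8708·q_1 = (0.0000, -1.5000, 0.0000, -0.5000).
‖u_2‖ = 1.5811, so q_2 = (0.0000, -0.9487, 0.0000, -0.3162).

q_2 = (0.0000, -0.9487, 0.0000, -0.3162)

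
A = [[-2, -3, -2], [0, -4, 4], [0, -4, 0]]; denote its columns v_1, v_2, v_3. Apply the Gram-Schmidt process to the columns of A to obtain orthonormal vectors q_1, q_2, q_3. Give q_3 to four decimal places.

q_3 = (0.0000, 0.7071, -0.7071)

q_1 = v_1/‖v_1‖ = (-2, 0, 0)/2.0000 = (-1.0000, 0.0000, 0.0000).
r_{12} = q_1·v_2 = 3.0000.
u_2 = v_2 − 3.0000·q_1 = (0.0000, -4.0000, -4.0000).
‖u_2‖ = 5.6569, so q_2 = (0.0000, -0.7071, -0.7071).
r_{13} = q_1·v_3 = 2.0000; r_{23} = q_2·v_3 = -2.8284.
u_3 = v_3 − 2.0000·q_1 + 2.8284·q_2 = (0.0000, 2.0000, -2.0000).
‖u_3‖ = 2.8284, so q_3 = (0.0000, 0.7071, -0.7071).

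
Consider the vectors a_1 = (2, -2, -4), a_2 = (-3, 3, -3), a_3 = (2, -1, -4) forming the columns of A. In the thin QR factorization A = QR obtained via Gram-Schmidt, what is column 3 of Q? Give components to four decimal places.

q_3 = (0.7071, 0.7071, 0.0000)

a_1 = (2, -2, -4); ‖a_1‖ = 4.8990, so q_1 = (0.4082, -0.4082, -0.8165).
q_1·a_2 = 0.4082·(-3) + (-0.4082)·3 + (-0.8165)·(-3) = 0.0000.
u_2 = a_2 − 0.0000·q_1 = (-3.0000, 3.0000, -3.0000).
‖u_2‖ = 5.1962, so q_2 = (-0.5774, 0.5774, -0.5774).
q_1·a_3 = 0.4082·2 + (-0.4082)·(-1) + (-0.8165)·(-4) = 4.4907; q_2·a_3 = (-0.5774)·2 + 0.5774·(-1) + (-0.5774)·(-4) = 0.5774.
u_3 = a_3 − 4.4907·q_1 − 0.5774·q_2 = (0.5000, 0.5000, 0.0000).
‖u_3‖ = 0.7071, so q_3 = (0.7071, 0.7071, 0.0000).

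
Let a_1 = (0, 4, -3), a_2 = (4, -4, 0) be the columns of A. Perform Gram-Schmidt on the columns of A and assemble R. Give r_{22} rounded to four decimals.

a_1 = (0, 4, -3); ‖a_1‖ = 5.0000, so q_1 = (0.0000, 0.8000, -0.6000).
q_1·a_2 = 0.0000·4 + 0.8000·(-4) + (-0.6000)·0 = -3.2000.
u_2 = a_2 + 3.2000·q_1 = (4.0000, -1.4400, -1.9200).
r_{22} = ‖u_2‖ = 4.6648.

r_{22} = 4.6648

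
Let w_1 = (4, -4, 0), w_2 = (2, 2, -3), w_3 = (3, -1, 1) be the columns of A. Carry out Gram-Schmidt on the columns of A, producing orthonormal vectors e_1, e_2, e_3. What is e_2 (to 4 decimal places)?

e_2 = (0.4851, 0.4851, -0.7276)

w_1 = (4, -4, 0); ‖w_1‖ = 5.6569, so e_1 = (0.7071, -0.7071, 0.0000).
e_1·w_2 = 0.7071·2 + (-0.7071)·2 + 0.0000·(-3) = 0.0000.
u_2 = w_2 + 0.0000·e_1 = (2.0000, 2.0000, -3.0000).
‖u_2‖ = 4.1231, so e_2 = (0.4851, 0.4851, -0.7276).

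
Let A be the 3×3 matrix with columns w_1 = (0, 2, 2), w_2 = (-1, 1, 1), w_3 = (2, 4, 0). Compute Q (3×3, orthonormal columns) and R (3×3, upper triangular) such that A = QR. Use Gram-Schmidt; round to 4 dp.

q_1 = w_1/‖w_1‖ = (0, 2, 2)/2.8284 = (0.0000, 0.7071, 0.7071).
r_{12} = q_1·w_2 = 1.4142.
u_2 = w_2 − 1.4142·q_1 = (-1.0000, 0.0000, 0.0000).
‖u_2‖ = 1.0000, so q_2 = (-1.0000, 0.0000, 0.0000).
r_{13} = q_1·w_3 = 2.8284; r_{23} = q_2·w_3 = -2.0000.
u_3 = w_3 − 2.8284·q_1 + 2.0000·q_2 = (0.0000, 2.0000, -2.0000).
‖u_3‖ = 2.8284, so q_3 = (0.0000, 0.7071, -0.7071).

Q = [[0.0000, -1.0000, 0.0000], [0.7071, 0.0000, 0.7071], [0.7071, 0.0000, -0.7071]], R = [[2.8284, 1.4142, 2.8284], [0.0000, 1.0000, -2.0000], [0.0000, 0.0000, 2.8284]]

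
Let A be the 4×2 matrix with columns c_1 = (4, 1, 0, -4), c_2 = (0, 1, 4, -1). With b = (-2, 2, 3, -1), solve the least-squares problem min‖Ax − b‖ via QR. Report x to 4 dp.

e_1 = c_1/‖c_1‖ = (4, 1, 0, -4)/5.7446 = (0.6963, 0.1741, 0.0000, -0.6963).
r_{12} = e_1·c_2 = 0.8704.
u_2 = c_2 − 0.8704·e_1 = (-0.6061, 0.8485, 4.0000, -0.3939).
‖u_2‖ = 4.1524, so e_2 = (-0.1460, 0.2043, 0.9633, -0.0949).
Qᵀb = (-0.3482, 3.6853).
Back-substitute: x_2 = 3.6853/4.1524 = 0.8875.
x_1 = (-0.3482 − 0.8704·0.8875)/5.7446 = -0.1951.

x = (-0.1951, 0.8875)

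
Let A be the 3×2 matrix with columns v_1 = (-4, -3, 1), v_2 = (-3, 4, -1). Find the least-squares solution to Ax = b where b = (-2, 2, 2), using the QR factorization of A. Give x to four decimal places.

x = (0.1719, 0.4681)

q_1 = v_1/‖v_1‖ = (-4, -3, 1)/5.0990 = (-0.7845, -0.5883, 0.1961).
r_{12} = q_1·v_2 = -0.1961.
u_2 = v_2 + 0.1961·q_1 = (-3.1538, 3.8846, -0.9615).
‖u_2‖ = 5.0952, so q_2 = (-0.6190, 0.7624, -0.1887).
Qᵀb = (0.7845, 2.3853).
Back-substitute: x_2 = 2.3853/5.0952 = 0.4681.
x_1 = (0.7845 + 0.1961·0.4681)/5.0990 = 0.1719.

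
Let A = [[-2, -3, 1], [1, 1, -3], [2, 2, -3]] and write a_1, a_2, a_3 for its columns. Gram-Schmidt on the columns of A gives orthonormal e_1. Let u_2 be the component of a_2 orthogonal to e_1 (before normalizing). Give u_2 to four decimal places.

u_2 = (-0.5556, -0.2222, -0.4444)

a_1 = (-2, 1, 2); ‖a_1‖ = 3.0000, so e_1 = (-0.6667, 0.3333, 0.6667).
e_1·a_2 = (-0.6667)·(-3) + 0.3333·1 + 0.6667·2 = 3.6667.
u_2 = a_2 − 3.6667·e_1 = (-0.5556, -0.2222, -0.4444).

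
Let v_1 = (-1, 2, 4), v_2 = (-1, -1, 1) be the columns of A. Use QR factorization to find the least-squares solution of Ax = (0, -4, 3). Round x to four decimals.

x = (-0.1667, 2.5000)

v_1 = (-1, 2, 4); ‖v_1‖ = 4.5826, so q_1 = (-0.2182, 0.4364, 0.8729).
q_1·v_2 = (-0.2182)·(-1) + 0.4364·(-1) + 0.8729·1 = 0.6547.
u_2 = v_2 − 0.6547·q_1 = (-0.8571, -1.2857, 0.4286).
‖u_2‖ = 1.6036, so q_2 = (-0.5345, -0.8018, 0.2673).
Qᵀb = (0.8729, 4.0089).
Back-substitute: x_2 = 4.0089/1.6036 = 2.5000.
x_1 = (0.8729 − 0.6547·2.5000)/4.5826 = -0.1667.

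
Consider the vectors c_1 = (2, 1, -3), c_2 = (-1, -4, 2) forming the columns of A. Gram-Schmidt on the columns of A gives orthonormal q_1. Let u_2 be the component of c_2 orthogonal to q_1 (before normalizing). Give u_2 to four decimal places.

u_2 = (0.7143, -3.1429, -0.5714)

c_1 = (2, 1, -3); ‖c_1‖ = 3.7417, so q_1 = (0.5345, 0.2673, -0.8018).
q_1·c_2 = 0.5345·(-1) + 0.2673·(-4) + (-0.8018)·2 = -3.2071.
u_2 = c_2 + 3.2071·q_1 = (0.7143, -3.1429, -0.5714).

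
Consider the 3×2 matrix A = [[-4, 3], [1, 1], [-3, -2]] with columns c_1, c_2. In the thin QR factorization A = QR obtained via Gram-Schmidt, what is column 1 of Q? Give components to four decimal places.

q_1 = (-0.7845, 0.1961, -0.5883)

q_1 = c_1/‖c_1‖ = (-4, 1, -3)/5.0990 = (-0.7845, 0.1961, -0.5883).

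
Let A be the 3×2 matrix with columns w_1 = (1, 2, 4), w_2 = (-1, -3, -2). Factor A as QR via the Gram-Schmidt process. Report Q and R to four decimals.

Q = [[0.2182, -0.1576], [0.4364, -0.8669], [0.8729, 0.4729]], R = [[4.5826, -3.2733], [0.0000, 1.8127]]

w_1 = (1, 2, 4); ‖w_1‖ = 4.5826, so q_1 = (0.2182, 0.4364, 0.8729).
q_1·w_2 = 0.2182·(-1) + 0.4364·(-3) + 0.8729·(-2) = -3.2733.
u_2 = w_2 + 3.2733·q_1 = (-0.2857, -1.5714, 0.8571).
‖u_2‖ = 1.8127, so q_2 = (-0.1576, -0.8669, 0.4729).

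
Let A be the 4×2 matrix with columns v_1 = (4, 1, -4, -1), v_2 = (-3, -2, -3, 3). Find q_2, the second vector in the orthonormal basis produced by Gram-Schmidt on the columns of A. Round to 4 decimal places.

q_2 = (-0.4384, -0.3368, -0.6522, 0.5186)

v_1 = (4, 1, -4, -1); ‖v_1‖ = 5.8310, so q_1 = (0.6860, 0.1715, -0.6860, -0.1715).
q_1·v_2 = 0.6860·(-3) + 0.1715·(-2) + (-0.6860)·(-3) + (-0.1715)·3 = -0.8575.
u_2 = v_2 + 0.8575·q_1 = (-2.4118, -1.8529, -3.5882, 2.8529).
‖u_2‖ = 5.5013, so q_2 = (-0.4384, -0.3368, -0.6522, 0.5186).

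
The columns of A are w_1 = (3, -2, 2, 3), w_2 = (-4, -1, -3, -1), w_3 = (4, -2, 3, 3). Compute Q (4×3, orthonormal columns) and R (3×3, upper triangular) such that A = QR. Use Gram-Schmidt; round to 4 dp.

q_1 = w_1/‖w_1‖ = (3, -2, 2, 3)/5.0990 = (0.5883, -0.3922, 0.3922, 0.5883).
r_{12} = q_1·w_2 = -3.7262.
u_2 = w_2 + 3.7262·q_1 = (-1.8077, -2.4615, -1.5385, 1.1923).
‖u_2‖ = 3.6215, so q_2 = (-0.4992, -0.6797, -0.4248, 0.3292).
r_{13} = q_1·w_3 = 6.0796; r_{23} = q_2·w_3 = -0.9240.
u_3 = w_3 − 6.0796·q_1 + 0.9240·q_2 = (-0.0381, -0.2434, 0.2229, -0.2727).
‖u_3‖ = 0.4298, so q_3 = (-0.0887, -0.5663, 0.5185, -0.6345).

Q = [[0.5883, -0.4992, -0.0887], [-0.3922, -0.6797, -0.5663], [0.3922, -0.4248, 0.5185], [0.5883, 0.3292, -0.6345]], R = [[5.0990, -3.7262, 6.0796], [0.0000, 3.6215, -0.9240], [0.0000, 0.0000, 0.4298]]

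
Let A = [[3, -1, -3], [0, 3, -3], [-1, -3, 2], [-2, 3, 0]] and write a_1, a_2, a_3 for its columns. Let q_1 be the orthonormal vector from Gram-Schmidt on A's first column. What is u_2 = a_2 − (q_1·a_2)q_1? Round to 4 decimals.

a_1 = (3, 0, -1, -2); ‖a_1‖ = 3.7417, so q_1 = (0.8018, 0.0000, -0.2673, -0.5345).
q_1·a_2 = 0.8018·(-1) + 0.0000·3 + (-0.2673)·(-3) + (-0.5345)·3 = -1.6036.
u_2 = a_2 + 1.6036·q_1 = (0.2857, 3.0000, -3.4286, 2.1429).

u_2 = (0.2857, 3.0000, -3.4286, 2.1429)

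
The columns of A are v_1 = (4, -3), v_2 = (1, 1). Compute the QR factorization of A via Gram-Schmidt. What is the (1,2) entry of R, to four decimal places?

r_{12} = 0.2000

e_1 = v_1/‖v_1‖ = (4, -3)/5.0000 = (0.8000, -0.6000).
r_{12} = e_1·v_2 = 0.2000.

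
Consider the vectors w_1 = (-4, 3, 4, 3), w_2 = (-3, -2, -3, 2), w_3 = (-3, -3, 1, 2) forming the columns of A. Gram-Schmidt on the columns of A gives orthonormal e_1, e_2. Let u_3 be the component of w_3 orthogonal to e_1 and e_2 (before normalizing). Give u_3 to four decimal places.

u_3 = (-0.1138, -2.5492, 1.8062, -0.0108)

w_1 = (-4, 3, 4, 3); ‖w_1‖ = 7.0711, so e_1 = (-0.5657, 0.4243, 0.5657, 0.4243).
e_1·w_2 = (-0.5657)·(-3) + 0.4243·(-2) + 0.5657·(-3) + 0.4243·2 = 0.0000.
u_2 = w_2 + 0.0000·e_1 = (-3.0000, -2.0000, -3.0000, 2.0000).
‖u_2‖ = 5.0990, so e_2 = (-0.5883, -0.3922, -0.5883, 0.3922).
e_1·w_3 = (-0.5657)·(-3) + 0.4243·(-3) + 0.5657·1 + 0.4243·2 = 1.8385; e_2·w_3 = (-0.5883)·(-3) + (-0.3922)·(-3) + (-0.5883)·1 + 0.3922·2 = 3.1379.
u_3 = w_3 − 1.8385·e_1 − 3.1379·e_2 = (-0.1138, -2.5492, 1.8062, -0.0108).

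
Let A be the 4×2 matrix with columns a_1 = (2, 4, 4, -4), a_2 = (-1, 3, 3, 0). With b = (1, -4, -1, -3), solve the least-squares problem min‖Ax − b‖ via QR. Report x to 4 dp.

x = (0.4722, -1.3889)

a_1 = (2, 4, 4, -4); ‖a_1‖ = 7.2111, so e_1 = (0.2774, 0.5547, 0.5547, -0.5547).
e_1·a_2 = 0.2774·(-1) + 0.5547·3 + 0.5547·3 + (-0.5547)·0 = 3.0509.
u_2 = a_2 − 3.0509·e_1 = (-1.8462, 1.3077, 1.3077, 1.6923).
‖u_2‖ = 3.1132, so e_2 = (-0.5930, 0.4200, 0.4200, 0.5436).
Qᵀb = (-0.8321, -4.3240).
Back-substitute: x_2 = -4.3240/3.1132 = -1.3889.
x_1 = (-0.8321 − 3.0509·(-1.3889))/7.2111 = 0.4722.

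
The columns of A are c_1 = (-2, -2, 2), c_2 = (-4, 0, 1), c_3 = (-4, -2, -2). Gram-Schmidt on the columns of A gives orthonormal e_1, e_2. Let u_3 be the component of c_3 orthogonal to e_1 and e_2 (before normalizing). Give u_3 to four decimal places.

u_3 = (-0.6923, -2.0769, -2.7692)

e_1 = c_1/‖c_1‖ = (-2, -2, 2)/3.4641 = (-0.5774, -0.5774, 0.5774).
r_{12} = e_1·c_2 = 2.8868.
u_2 = c_2 − 2.8868·e_1 = (-2.3333, 1.6667, -0.6667).
‖u_2‖ = 2.9439, so e_2 = (-0.7926, 0.5661, -0.2265).
r_{13} = e_1·c_3 = 2.3094; r_{23} = e_2·c_3 = 2.4910.
u_3 = c_3 − 2.3094·e_1 − 2.4910·e_2 = (-0.6923, -2.0769, -2.7692).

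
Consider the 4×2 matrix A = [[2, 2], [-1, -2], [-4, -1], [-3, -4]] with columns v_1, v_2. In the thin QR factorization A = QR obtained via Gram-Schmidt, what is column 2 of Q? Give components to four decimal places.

q_2 = (0.1791, -0.4254, 0.6493, -0.6045)

v_1 = (2, -1, -4, -3); ‖v_1‖ = 5.4772, so q_1 = (0.3651, -0.1826, -0.7303, -0.5477).
q_1·v_2 = 0.3651·2 + (-0.1826)·(-2) + (-0.7303)·(-1) + (-0.5477)·(-4) = 4.0166.
u_2 = v_2 − 4.0166·q_1 = (0.5333, -1.2667, 1.9333, -1.8000).
‖u_2‖ = 2.9777, so q_2 = (0.1791, -0.4254, 0.6493, -0.6045).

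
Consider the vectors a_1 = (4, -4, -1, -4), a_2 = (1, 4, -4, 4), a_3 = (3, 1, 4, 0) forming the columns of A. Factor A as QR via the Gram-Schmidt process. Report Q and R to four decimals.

a_1 = (4, -4, -1, -4); ‖a_1‖ = 7.0000, so e_1 = (0.5714, -0.5714, -0.1429, -0.5714).
e_1·a_2 = 0.5714·1 + (-0.5714)·4 + (-0.1429)·(-4) + (-0.5714)·4 = -3.4286.
u_2 = a_2 + 3.4286·e_1 = (2.9592, 2.0408, -4.4898, 2.0408).
‖u_2‖ = 6.1029, so e_2 = (0.4849, 0.3344, -0.7357, 0.3344).
e_1·a_3 = 0.5714·3 + (-0.5714)·1 + (-0.1429)·4 + (-0.5714)·0 = 0.5714; e_2·a_3 = 0.4849·3 + 0.3344·1 + (-0.7357)·4 + 0.3344·0 = -1.1537.
u_3 = a_3 − 0.5714·e_1 + 1.1537·e_2 = (3.2329, 1.7123, 3.2329, 0.7123).
‖u_3‖ = 4.9338, so e_3 = (0.6552, 0.3471, 0.6552, 0.1444).

Q = [[0.5714, 0.4849, 0.6552], [-0.5714, 0.3344, 0.3471], [-0.1429, -0.7357, 0.6552], [-0.5714, 0.3344, 0.1444]], R = [[7.0000, -3.4286, 0.5714], [0.0000, 6.1029, -1.1537], [0.0000, 0.0000, 4.9338]]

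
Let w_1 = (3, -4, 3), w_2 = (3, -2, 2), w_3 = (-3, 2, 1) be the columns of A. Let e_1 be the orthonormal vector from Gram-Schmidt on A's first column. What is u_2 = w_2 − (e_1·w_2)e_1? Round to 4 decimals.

u_2 = (0.9706, 0.7059, -0.0294)

w_1 = (3, -4, 3); ‖w_1‖ = 5.8310, so e_1 = (0.5145, -0.6860, 0.5145).
e_1·w_2 = 0.5145·3 + (-0.6860)·(-2) + 0.5145·2 = 3.9445.
u_2 = w_2 − 3.9445·e_1 = (0.9706, 0.7059, -0.0294).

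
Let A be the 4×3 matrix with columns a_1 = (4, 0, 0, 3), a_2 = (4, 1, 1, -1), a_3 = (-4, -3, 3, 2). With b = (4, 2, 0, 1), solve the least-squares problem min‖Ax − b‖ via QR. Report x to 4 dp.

q_1 = a_1/‖a_1‖ = (4, 0, 0, 3)/5.0000 = (0.8000, 0.0000, 0.0000, 0.6000).
r_{12} = q_1·a_2 = 2.6000.
u_2 = a_2 − 2.6000·q_1 = (1.9200, 1.0000, 1.0000, -2.5600).
‖u_2‖ = 3.4986, so q_2 = (0.5488, 0.2858, 0.2858, -0.7317).
r_{13} = q_1·a_3 = -2.0000; r_{23} = q_2·a_3 = -3.6586.
u_3 = a_3 + 2.0000·q_1 + 3.6586·q_2 = (-0.3922, -1.9542, 4.0458, 0.5229).
‖u_3‖ = 4.5403, so q_3 = (-0.0864, -0.4304, 0.8911, 0.1152).
Qᵀb = (3.8000, 2.0351, -1.0912).
Back-substitute: x_3 = -1.0912/4.5403 = -0.2403.
x_2 = (2.0351 + 3.6586·(-0.2403))/3.4986 = 0.3304.
x_1 = (3.8000 − 2.6000·0.3304 + 2.0000·(-0.2403))/5.0000 = 0.4921.

x = (0.4921, 0.3304, -0.2403)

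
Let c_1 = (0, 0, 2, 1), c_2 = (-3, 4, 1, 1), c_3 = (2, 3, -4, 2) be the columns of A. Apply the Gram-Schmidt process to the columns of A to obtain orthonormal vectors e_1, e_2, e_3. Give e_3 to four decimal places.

c_1 = (0, 0, 2, 1); ‖c_1‖ = 2.2361, so e_1 = (0.0000, 0.0000, 0.8944, 0.4472).
e_1·c_2 = 0.0000·(-3) + 0.0000·4 + 0.8944·1 + 0.4472·1 = 1.3416.
u_2 = c_2 − 1.3416·e_1 = (-3.0000, 4.0000, -0.2000, 0.4000).
‖u_2‖ = 5.0200, so e_2 = (-0.5976, 0.7968, -0.0398, 0.0797).
e_1·c_3 = 0.0000·2 + 0.0000·3 + 0.8944·(-4) + 0.4472·2 = -2.6833; e_2·c_3 = (-0.5976)·2 + 0.7968·3 + (-0.0398)·(-4) + 0.0797·2 = 1.5140.
u_3 = c_3 + 2.6833·e_1 − 1.5140·e_2 = (2.9048, 1.7937, -1.5397, 3.0794).
‖u_3‖ = 4.8485, so e_3 = (0.5991, 0.3699, -0.3176, 0.6351).

e_3 = (0.5991, 0.3699, -0.3176, 0.6351)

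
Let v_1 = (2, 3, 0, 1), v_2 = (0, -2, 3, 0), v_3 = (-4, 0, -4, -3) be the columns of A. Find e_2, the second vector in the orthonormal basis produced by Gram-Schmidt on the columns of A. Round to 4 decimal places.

v_1 = (2, 3, 0, 1); ‖v_1‖ = 3.7417, so e_1 = (0.5345, 0.8018, 0.0000, 0.2673).
e_1·v_2 = 0.5345·0 + 0.8018·(-2) + 0.0000·3 + 0.2673·0 = -1.6036.
u_2 = v_2 + 1.6036·e_1 = (0.8571, -0.7143, 3.0000, 0.4286).
‖u_2‖ = 3.2293, so e_2 = (0.2654, -0.2212, 0.9290, 0.1327).

e_2 = (0.2654, -0.2212, 0.9290, 0.1327)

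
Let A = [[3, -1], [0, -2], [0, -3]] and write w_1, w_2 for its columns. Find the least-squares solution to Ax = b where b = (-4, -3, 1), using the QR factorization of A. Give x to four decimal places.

x = (-1.2564, 0.2308)

e_1 = w_1/‖w_1‖ = (3, 0, 0)/3.0000 = (1.0000, 0.0000, 0.0000).
r_{12} = e_1·w_2 = -1.0000.
u_2 = w_2 + 1.0000·e_1 = (0.0000, -2.0000, -3.0000).
‖u_2‖ = 3.6056, so e_2 = (0.0000, -0.5547, -0.8321).
Qᵀb = (-4.0000, 0.8321).
Back-substitute: x_2 = 0.8321/3.6056 = 0.2308.
x_1 = (-4.0000 + 1.0000·0.2308)/3.0000 = -1.2564.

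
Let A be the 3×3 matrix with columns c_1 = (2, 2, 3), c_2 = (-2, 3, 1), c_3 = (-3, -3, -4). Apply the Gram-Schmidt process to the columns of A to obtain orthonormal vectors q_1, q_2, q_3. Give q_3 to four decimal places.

q_3 = (-0.4796, -0.5482, 0.6852)

c_1 = (2, 2, 3); ‖c_1‖ = 4.1231, so q_1 = (0.4851, 0.4851, 0.7276).
q_1·c_2 = 0.4851·(-2) + 0.4851·3 + 0.7276·1 = 1.2127.
u_2 = c_2 − 1.2127·q_1 = (-2.5882, 2.4118, 0.1176).
‖u_2‖ = 3.5397, so q_2 = (-0.7312, 0.6813, 0.0332).
q_1·c_3 = 0.4851·(-3) + 0.4851·(-3) + 0.7276·(-4) = -5.8209; q_2·c_3 = (-0.7312)·(-3) + 0.6813·(-3) + 0.0332·(-4) = 0.0166.
u_3 = c_3 + 5.8209·q_1 − 0.0166·q_2 = (-0.1643, -0.1878, 0.2347).
‖u_3‖ = 0.3426, so q_3 = (-0.4796, -0.5482, 0.6852).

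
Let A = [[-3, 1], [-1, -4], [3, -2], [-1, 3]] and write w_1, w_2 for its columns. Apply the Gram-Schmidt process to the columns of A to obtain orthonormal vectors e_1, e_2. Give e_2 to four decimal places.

e_2 = (-0.0386, -0.8499, -0.1545, 0.5022)

e_1 = w_1/‖w_1‖ = (-3, -1, 3, -1)/4.4721 = (-0.6708, -0.2236, 0.6708, -0.2236).
r_{12} = e_1·w_2 = -1.7889.
u_2 = w_2 + 1.7889·e_1 = (-0.2000, -4.4000, -0.8000, 2.6000).
‖u_2‖ = 5.1769, so e_2 = (-0.0386, -0.8499, -0.1545, 0.5022).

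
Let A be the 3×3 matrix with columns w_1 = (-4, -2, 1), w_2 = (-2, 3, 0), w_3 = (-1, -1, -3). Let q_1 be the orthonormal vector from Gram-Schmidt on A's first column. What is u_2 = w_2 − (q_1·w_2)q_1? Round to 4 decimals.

w_1 = (-4, -2, 1); ‖w_1‖ = 4.5826, so q_1 = (-0.8729, -0.4364, 0.2182).
q_1·w_2 = (-0.8729)·(-2) + (-0.4364)·3 + 0.2182·0 = 0.4364.
u_2 = w_2 − 0.4364·q_1 = (-1.6190, 3.1905, -0.0952).

u_2 = (-1.6190, 3.1905, -0.0952)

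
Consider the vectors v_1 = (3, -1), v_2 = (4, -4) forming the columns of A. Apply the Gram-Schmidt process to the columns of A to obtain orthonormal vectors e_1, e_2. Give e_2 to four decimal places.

e_2 = (-0.3162, -0.9487)

v_1 = (3, -1); ‖v_1‖ = 3.1623, so e_1 = (0.9487, -0.3162).
e_1·v_2 = 0.9487·4 + (-0.3162)·(-4) = 5.0596.
u_2 = v_2 − 5.0596·e_1 = (-0.8000, -2.4000).
‖u_2‖ = 2.5298, so e_2 = (-0.3162, -0.9487).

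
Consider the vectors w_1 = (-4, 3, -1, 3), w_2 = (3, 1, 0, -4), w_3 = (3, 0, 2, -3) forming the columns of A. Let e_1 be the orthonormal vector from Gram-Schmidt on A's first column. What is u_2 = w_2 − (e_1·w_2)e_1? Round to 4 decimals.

u_2 = (0.6000, 2.8000, -0.6000, -2.2000)

w_1 = (-4, 3, -1, 3); ‖w_1‖ = 5.9161, so e_1 = (-0.6761, 0.5071, -0.1690, 0.5071).
e_1·w_2 = (-0.6761)·3 + 0.5071·1 + (-0.1690)·0 + 0.5071·(-4) = -3.5496.
u_2 = w_2 + 3.5496·e_1 = (0.6000, 2.8000, -0.6000, -2.2000).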